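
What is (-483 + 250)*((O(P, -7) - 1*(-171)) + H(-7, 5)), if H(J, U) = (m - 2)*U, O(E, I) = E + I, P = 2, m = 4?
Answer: -41008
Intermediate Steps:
H(J, U) = 2*U (H(J, U) = (4 - 2)*U = 2*U)
(-483 + 250)*((O(P, -7) - 1*(-171)) + H(-7, 5)) = (-483 + 250)*(((2 - 7) - 1*(-171)) + 2*5) = -233*((-5 + 171) + 10) = -233*(166 + 10) = -233*176 = -41008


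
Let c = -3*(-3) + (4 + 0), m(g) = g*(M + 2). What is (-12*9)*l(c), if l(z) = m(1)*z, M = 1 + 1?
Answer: -5616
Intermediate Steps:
M = 2
m(g) = 4*g (m(g) = g*(2 + 2) = g*4 = 4*g)
c = 13 (c = 9 + 4 = 13)
l(z) = 4*z (l(z) = (4*1)*z = 4*z)
(-12*9)*l(c) = (-12*9)*(4*13) = -108*52 = -5616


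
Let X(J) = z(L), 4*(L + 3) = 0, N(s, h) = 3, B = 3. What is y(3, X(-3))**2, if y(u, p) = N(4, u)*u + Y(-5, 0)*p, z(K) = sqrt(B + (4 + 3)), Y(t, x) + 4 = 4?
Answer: 81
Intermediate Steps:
Y(t, x) = 0 (Y(t, x) = -4 + 4 = 0)
L = -3 (L = -3 + (1/4)*0 = -3 + 0 = -3)
z(K) = sqrt(10) (z(K) = sqrt(3 + (4 + 3)) = sqrt(3 + 7) = sqrt(10))
X(J) = sqrt(10)
y(u, p) = 3*u (y(u, p) = 3*u + 0*p = 3*u + 0 = 3*u)
y(3, X(-3))**2 = (3*3)**2 = 9**2 = 81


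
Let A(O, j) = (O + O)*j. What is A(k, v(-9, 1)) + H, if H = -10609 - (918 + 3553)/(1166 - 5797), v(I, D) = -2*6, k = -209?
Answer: -25896712/4631 ≈ -5592.0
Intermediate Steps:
v(I, D) = -12
H = -49125808/4631 (H = -10609 - 4471/(-4631) = -10609 - 4471*(-1)/4631 = -10609 - 1*(-4471/4631) = -10609 + 4471/4631 = -49125808/4631 ≈ -10608.)
A(O, j) = 2*O*j (A(O, j) = (2*O)*j = 2*O*j)
A(k, v(-9, 1)) + H = 2*(-209)*(-12) - 49125808/4631 = 5016 - 49125808/4631 = -25896712/4631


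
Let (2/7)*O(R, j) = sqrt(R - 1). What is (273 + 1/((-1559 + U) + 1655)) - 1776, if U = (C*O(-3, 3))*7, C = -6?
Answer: -11980405/7971 + 49*I/15942 ≈ -1503.0 + 0.0030736*I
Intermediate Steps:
O(R, j) = 7*sqrt(-1 + R)/2 (O(R, j) = 7*sqrt(R - 1)/2 = 7*sqrt(-1 + R)/2)
U = -294*I (U = -21*sqrt(-1 - 3)*7 = -21*sqrt(-4)*7 = -21*2*I*7 = -42*I*7 = -294*I ≈ -294.0*I)
(273 + 1/((-1559 + U) + 1655)) - 1776 = (273 + 1/((-1559 - 294*I) + 1655)) - 1776 = (273 + 1/(96 - 294*I)) - 1776 = (273 + (96 + 294*I)/95652) - 1776 = -1503 + (96 + 294*I)/95652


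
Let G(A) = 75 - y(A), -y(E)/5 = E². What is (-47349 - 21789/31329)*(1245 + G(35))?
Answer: -1227116839050/3481 ≈ -3.5252e+8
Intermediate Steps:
y(E) = -5*E²
G(A) = 75 + 5*A² (G(A) = 75 - (-5)*A² = 75 + 5*A²)
(-47349 - 21789/31329)*(1245 + G(35)) = (-47349 - 21789/31329)*(1245 + (75 + 5*35²)) = (-47349 - 21789*1/31329)*(1245 + (75 + 5*1225)) = (-47349 - 2421/3481)*(1245 + (75 + 6125)) = -164824290*(1245 + 6200)/3481 = -164824290/3481*7445 = -1227116839050/3481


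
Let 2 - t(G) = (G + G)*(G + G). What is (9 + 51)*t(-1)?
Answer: -120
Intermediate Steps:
t(G) = 2 - 4*G**2 (t(G) = 2 - (G + G)*(G + G) = 2 - 2*G*2*G = 2 - 4*G**2)
(9 + 51)*t(-1) = (9 + 51)*(2 - 4*(-1)**2) = 60*(2 - 4*1) = 60*(2 - 4) = 60*(-2) = -120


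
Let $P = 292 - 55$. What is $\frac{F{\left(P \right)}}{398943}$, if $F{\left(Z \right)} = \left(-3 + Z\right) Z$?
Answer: $\frac{6162}{44327} \approx 0.13901$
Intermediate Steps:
$P = 237$
$F{\left(Z \right)} = Z \left(-3 + Z\right)$
$\frac{F{\left(P \right)}}{398943} = \frac{237 \left(-3 + 237\right)}{398943} = 237 \cdot 234 \cdot \frac{1}{398943} = 55458 \cdot \frac{1}{398943} = \frac{6162}{44327}$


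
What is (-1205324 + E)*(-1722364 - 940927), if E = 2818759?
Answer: -4297046914585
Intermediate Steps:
(-1205324 + E)*(-1722364 - 940927) = (-1205324 + 2818759)*(-1722364 - 940927) = 1613435*(-2663291) = -4297046914585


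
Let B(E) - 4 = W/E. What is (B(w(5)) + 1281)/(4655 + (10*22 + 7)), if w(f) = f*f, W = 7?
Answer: 16066/61025 ≈ 0.26327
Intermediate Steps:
w(f) = f²
B(E) = 4 + 7/E
(B(w(5)) + 1281)/(4655 + (10*22 + 7)) = ((4 + 7/(5²)) + 1281)/(4655 + (10*22 + 7)) = ((4 + 7/25) + 1281)/(4655 + (220 + 7)) = ((4 + 7*(1/25)) + 1281)/(4655 + 227) = ((4 + 7/25) + 1281)/4882 = (107/25 + 1281)*(1/4882) = (32132/25)*(1/4882) = 16066/61025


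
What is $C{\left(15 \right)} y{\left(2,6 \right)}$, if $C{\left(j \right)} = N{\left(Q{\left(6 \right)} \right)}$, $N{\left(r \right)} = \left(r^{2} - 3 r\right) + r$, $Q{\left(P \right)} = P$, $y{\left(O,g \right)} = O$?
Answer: $48$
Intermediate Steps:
$N{\left(r \right)} = r^{2} - 2 r$
$C{\left(j \right)} = 24$ ($C{\left(j \right)} = 6 \left(-2 + 6\right) = 6 \cdot 4 = 24$)
$C{\left(15 \right)} y{\left(2,6 \right)} = 24 \cdot 2 = 48$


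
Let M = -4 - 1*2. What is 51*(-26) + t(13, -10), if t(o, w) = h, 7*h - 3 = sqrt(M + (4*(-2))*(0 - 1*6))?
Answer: -9279/7 + sqrt(42)/7 ≈ -1324.6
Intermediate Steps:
M = -6 (M = -4 - 2 = -6)
h = 3/7 + sqrt(42)/7 (h = 3/7 + sqrt(-6 + (4*(-2))*(0 - 1*6))/7 = 3/7 + sqrt(-6 - 8*(0 - 6))/7 = 3/7 + sqrt(-6 - 8*(-6))/7 = 3/7 + sqrt(-6 + 48)/7 = 3/7 + sqrt(42)/7 ≈ 1.3544)
t(o, w) = 3/7 + sqrt(42)/7
51*(-26) + t(13, -10) = 51*(-26) + (3/7 + sqrt(42)/7) = -1326 + (3/7 + sqrt(42)/7) = -9279/7 + sqrt(42)/7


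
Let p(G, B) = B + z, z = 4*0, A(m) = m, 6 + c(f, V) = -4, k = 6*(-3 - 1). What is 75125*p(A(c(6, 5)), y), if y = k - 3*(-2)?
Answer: -1352250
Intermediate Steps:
k = -24 (k = 6*(-4) = -24)
c(f, V) = -10 (c(f, V) = -6 - 4 = -10)
z = 0
y = -18 (y = -24 - 3*(-2) = -24 + 6 = -18)
p(G, B) = B (p(G, B) = B + 0 = B)
75125*p(A(c(6, 5)), y) = 75125*(-18) = -1352250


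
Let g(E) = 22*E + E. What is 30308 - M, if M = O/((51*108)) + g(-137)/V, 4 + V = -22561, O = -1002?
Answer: 627821094097/20714670 ≈ 30308.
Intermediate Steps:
g(E) = 23*E
V = -22565 (V = -4 - 22561 = -22565)
M = -875737/20714670 (M = -1002/(51*108) + (23*(-137))/(-22565) = -1002/5508 - 3151*(-1/22565) = -1002*1/5508 + 3151/22565 = -167/918 + 3151/22565 = -875737/20714670 ≈ -0.042276)
30308 - M = 30308 - 1*(-875737/20714670) = 30308 + 875737/20714670 = 627821094097/20714670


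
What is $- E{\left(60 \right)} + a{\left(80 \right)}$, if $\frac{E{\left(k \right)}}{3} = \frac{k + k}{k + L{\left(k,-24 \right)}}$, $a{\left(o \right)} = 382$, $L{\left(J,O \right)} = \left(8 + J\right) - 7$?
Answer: $\frac{45862}{121} \approx 379.02$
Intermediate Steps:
$L{\left(J,O \right)} = 1 + J$
$E{\left(k \right)} = \frac{6 k}{1 + 2 k}$ ($E{\left(k \right)} = 3 \frac{k + k}{k + \left(1 + k\right)} = 3 \frac{2 k}{1 + 2 k} = \frac{6 k}{1 + 2 k}$)
$- E{\left(60 \right)} + a{\left(80 \right)} = - \frac{6 \cdot 60}{1 + 2 \cdot 60} + 382 = - \frac{6 \cdot 60}{1 + 120} + 382 = - \frac{6 \cdot 60}{121} + 382 = \left(-1\right) \frac{360}{121} + 382 = - \frac{360}{121} + 382 = \frac{45862}{121}$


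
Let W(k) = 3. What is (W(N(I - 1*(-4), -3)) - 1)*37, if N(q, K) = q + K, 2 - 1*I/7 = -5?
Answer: 74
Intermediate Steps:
I = 49 (I = 14 - 7*(-5) = 14 + 35 = 49)
N(q, K) = K + q
(W(N(I - 1*(-4), -3)) - 1)*37 = (3 - 1)*37 = 2*37 = 74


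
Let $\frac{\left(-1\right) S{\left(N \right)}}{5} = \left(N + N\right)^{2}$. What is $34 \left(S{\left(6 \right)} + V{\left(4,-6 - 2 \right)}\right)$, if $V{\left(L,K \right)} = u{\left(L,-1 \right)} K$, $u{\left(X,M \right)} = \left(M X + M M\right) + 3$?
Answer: $-24480$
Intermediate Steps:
$u{\left(X,M \right)} = 3 + M^{2} + M X$ ($u{\left(X,M \right)} = \left(M X + M^{2}\right) + 3 = \left(M^{2} + M X\right) + 3 = 3 + M^{2} + M X$)
$S{\left(N \right)} = - 20 N^{2}$ ($S{\left(N \right)} = - 5 \left(N + N\right)^{2} = - 5 \left(2 N\right)^{2} = - 5 \cdot 4 N^{2} = - 20 N^{2}$)
$V{\left(L,K \right)} = K \left(4 - L\right)$ ($V{\left(L,K \right)} = \left(3 + \left(-1\right)^{2} - L\right) K = \left(3 + 1 - L\right) K = \left(4 - L\right) K = K \left(4 - L\right)$)
$34 \left(S{\left(6 \right)} + V{\left(4,-6 - 2 \right)}\right) = 34 \left(- 20 \cdot 6^{2} + \left(-6 - 2\right) \left(4 - 4\right)\right) = 34 \left(\left(-20\right) 36 + \left(-6 - 2\right) \left(4 - 4\right)\right) = 34 \left(-720 - 0\right) = 34 \left(-720 + 0\right) = 34 \left(-720\right) = -24480$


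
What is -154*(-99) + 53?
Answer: 15299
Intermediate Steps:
-154*(-99) + 53 = 15246 + 53 = 15299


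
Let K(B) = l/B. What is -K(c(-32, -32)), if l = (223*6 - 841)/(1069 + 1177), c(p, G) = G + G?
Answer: 497/143744 ≈ 0.0034575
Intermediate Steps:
c(p, G) = 2*G
l = 497/2246 (l = (1338 - 841)/2246 = 497*(1/2246) = 497/2246 ≈ 0.22128)
K(B) = 497/(2246*B)
-K(c(-32, -32)) = -497/(2246*(2*(-32))) = -497/(2246*(-64)) = -497*(-1)/(2246*64) = -1*(-497/143744) = 497/143744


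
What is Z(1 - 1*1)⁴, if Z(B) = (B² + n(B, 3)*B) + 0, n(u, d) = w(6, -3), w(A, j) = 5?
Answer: 0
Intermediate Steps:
n(u, d) = 5
Z(B) = B² + 5*B (Z(B) = (B² + 5*B) + 0 = B² + 5*B)
Z(1 - 1*1)⁴ = ((1 - 1*1)*(5 + (1 - 1*1)))⁴ = ((1 - 1)*(5 + (1 - 1)))⁴ = (0*(5 + 0))⁴ = (0*5)⁴ = 0⁴ = 0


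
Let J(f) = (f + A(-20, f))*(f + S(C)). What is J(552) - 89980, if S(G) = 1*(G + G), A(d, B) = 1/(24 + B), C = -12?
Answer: 2417723/12 ≈ 2.0148e+5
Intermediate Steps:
S(G) = 2*G (S(G) = 1*(2*G) = 2*G)
J(f) = (-24 + f)*(f + 1/(24 + f)) (J(f) = (f + 1/(24 + f))*(f + 2*(-12)) = (f + 1/(24 + f))*(f - 24) = (f + 1/(24 + f))*(-24 + f) = (-24 + f)*(f + 1/(24 + f)))
J(552) - 89980 = (-24 + 552**3 - 575*552)/(24 + 552) - 89980 = (-24 + 168196608 - 317400)/576 - 89980 = (1/576)*167879184 - 89980 = 3497483/12 - 89980 = 2417723/12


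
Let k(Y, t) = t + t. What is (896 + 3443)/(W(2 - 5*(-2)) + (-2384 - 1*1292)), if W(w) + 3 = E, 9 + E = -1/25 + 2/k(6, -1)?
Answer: -108475/92226 ≈ -1.1762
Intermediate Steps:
k(Y, t) = 2*t
E = -251/25 (E = -9 + (-1/25 + 2/((2*(-1)))) = -9 + (-1*1/25 + 2/(-2)) = -9 + (-1/25 + 2*(-½)) = -9 + (-1/25 - 1) = -9 - 26/25 = -251/25 ≈ -10.040)
W(w) = -326/25 (W(w) = -3 - 251/25 = -326/25)
(896 + 3443)/(W(2 - 5*(-2)) + (-2384 - 1*1292)) = (896 + 3443)/(-326/25 + (-2384 - 1*1292)) = 4339/(-326/25 + (-2384 - 1292)) = 4339/(-326/25 - 3676) = 4339/(-92226/25) = 4339*(-25/92226) = -108475/92226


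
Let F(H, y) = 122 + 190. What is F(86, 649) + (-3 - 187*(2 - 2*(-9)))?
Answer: -3431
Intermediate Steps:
F(H, y) = 312
F(86, 649) + (-3 - 187*(2 - 2*(-9))) = 312 + (-3 - 187*(2 - 2*(-9))) = 312 + (-3 - 187*(2 + 18)) = 312 + (-3 - 187*20) = 312 + (-3 - 3740) = 312 - 3743 = -3431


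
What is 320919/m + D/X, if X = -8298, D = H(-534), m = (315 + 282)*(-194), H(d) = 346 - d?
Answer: -460817617/160176294 ≈ -2.8769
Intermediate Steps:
m = -115818 (m = 597*(-194) = -115818)
D = 880 (D = 346 - 1*(-534) = 346 + 534 = 880)
320919/m + D/X = 320919/(-115818) + 880/(-8298) = 320919*(-1/115818) + 880*(-1/8298) = -106973/38606 - 440/4149 = -460817617/160176294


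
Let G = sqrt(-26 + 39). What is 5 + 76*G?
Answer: 5 + 76*sqrt(13) ≈ 279.02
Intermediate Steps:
G = sqrt(13) ≈ 3.6056
5 + 76*G = 5 + 76*sqrt(13)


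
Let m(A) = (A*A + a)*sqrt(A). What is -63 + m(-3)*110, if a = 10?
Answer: -63 + 2090*I*sqrt(3) ≈ -63.0 + 3620.0*I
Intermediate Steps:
m(A) = sqrt(A)*(10 + A**2) (m(A) = (A*A + 10)*sqrt(A) = (A**2 + 10)*sqrt(A) = (10 + A**2)*sqrt(A) = sqrt(A)*(10 + A**2))
-63 + m(-3)*110 = -63 + (sqrt(-3)*(10 + (-3)**2))*110 = -63 + ((I*sqrt(3))*(10 + 9))*110 = -63 + ((I*sqrt(3))*19)*110 = -63 + (19*I*sqrt(3))*110 = -63 + 2090*I*sqrt(3)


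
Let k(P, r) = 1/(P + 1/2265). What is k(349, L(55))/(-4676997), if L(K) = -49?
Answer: -755/1232366883514 ≈ -6.1264e-10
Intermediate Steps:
k(P, r) = 1/(1/2265 + P) (k(P, r) = 1/(P + 1/2265) = 1/(1/2265 + P))
k(349, L(55))/(-4676997) = (2265/(1 + 2265*349))/(-4676997) = (2265/(1 + 790485))*(-1/4676997) = (2265/790486)*(-1/4676997) = -755/1232366883514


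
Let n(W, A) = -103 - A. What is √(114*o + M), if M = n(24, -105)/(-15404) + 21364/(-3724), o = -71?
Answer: I*√173454330280442/146338 ≈ 89.999*I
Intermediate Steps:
M = -839537/146338 (M = (-103 - 1*(-105))/(-15404) + 21364/(-3724) = (-103 + 105)*(-1/15404) + 21364*(-1/3724) = 2*(-1/15404) - 109/19 = -1/7702 - 109/19 = -839537/146338 ≈ -5.7370)
√(114*o + M) = √(114*(-71) - 839537/146338) = √(-8094 - 839537/146338) = √(-1185299309/146338) = I*√173454330280442/146338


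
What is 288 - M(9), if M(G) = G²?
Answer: 207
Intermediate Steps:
288 - M(9) = 288 - 1*9² = 288 - 1*81 = 288 - 81 = 207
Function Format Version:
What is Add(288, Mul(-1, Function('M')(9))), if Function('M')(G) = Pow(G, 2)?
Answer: 207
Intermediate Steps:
Add(288, Mul(-1, Function('M')(9))) = Add(288, Mul(-1, Pow(9, 2))) = Add(288, Mul(-1, 81)) = Add(288, -81) = 207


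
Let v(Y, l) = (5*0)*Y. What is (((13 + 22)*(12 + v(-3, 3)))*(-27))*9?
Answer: -102060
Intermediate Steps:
v(Y, l) = 0 (v(Y, l) = 0*Y = 0)
(((13 + 22)*(12 + v(-3, 3)))*(-27))*9 = (((13 + 22)*(12 + 0))*(-27))*9 = ((35*12)*(-27))*9 = (420*(-27))*9 = -11340*9 = -102060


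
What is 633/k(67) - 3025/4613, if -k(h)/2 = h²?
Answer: -30078479/41415514 ≈ -0.72626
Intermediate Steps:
k(h) = -2*h²
633/k(67) - 3025/4613 = 633/((-2*67²)) - 3025/4613 = 633/((-2*4489)) - 3025*1/4613 = 633/(-8978) - 3025/4613 = 633*(-1/8978) - 3025/4613 = -633/8978 - 3025/4613 = -30078479/41415514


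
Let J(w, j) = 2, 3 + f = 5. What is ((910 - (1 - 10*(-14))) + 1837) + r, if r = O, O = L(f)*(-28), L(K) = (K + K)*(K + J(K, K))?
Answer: 2158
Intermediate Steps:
f = 2 (f = -3 + 5 = 2)
L(K) = 2*K*(2 + K) (L(K) = (K + K)*(K + 2) = (2*K)*(2 + K) = 2*K*(2 + K))
O = -448 (O = (2*2*(2 + 2))*(-28) = (2*2*4)*(-28) = 16*(-28) = -448)
r = -448
((910 - (1 - 10*(-14))) + 1837) + r = ((910 - (1 - 10*(-14))) + 1837) - 448 = ((910 - (1 + 140)) + 1837) - 448 = ((910 - 1*141) + 1837) - 448 = ((910 - 141) + 1837) - 448 = (769 + 1837) - 448 = 2606 - 448 = 2158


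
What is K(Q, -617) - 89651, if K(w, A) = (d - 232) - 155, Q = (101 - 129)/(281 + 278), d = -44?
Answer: -90082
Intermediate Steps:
Q = -28/559 ≈ -0.050089
K(w, A) = -431 (K(w, A) = (-44 - 232) - 155 = -276 - 155 = -431)
K(Q, -617) - 89651 = -431 - 89651 = -90082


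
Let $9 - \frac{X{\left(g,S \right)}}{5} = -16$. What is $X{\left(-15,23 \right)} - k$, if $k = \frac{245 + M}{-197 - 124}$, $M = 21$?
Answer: $\frac{40391}{321} \approx 125.83$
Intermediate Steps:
$X{\left(g,S \right)} = 125$ ($X{\left(g,S \right)} = 45 - -80 = 45 + 80 = 125$)
$k = - \frac{266}{321}$ ($k = \frac{245 + 21}{-197 - 124} = \frac{266}{-321} = 266 \left(- \frac{1}{321}\right) = - \frac{266}{321} \approx -0.82866$)
$X{\left(-15,23 \right)} - k = 125 - - \frac{266}{321} = 125 + \frac{266}{321} = \frac{40391}{321}$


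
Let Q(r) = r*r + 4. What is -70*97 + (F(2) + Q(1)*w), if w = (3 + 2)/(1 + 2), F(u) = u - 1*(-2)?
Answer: -20333/3 ≈ -6777.7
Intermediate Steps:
F(u) = 2 + u (F(u) = u + 2 = 2 + u)
w = 5/3 ≈ 1.6667
Q(r) = 4 + r**2 (Q(r) = r**2 + 4 = 4 + r**2)
-70*97 + (F(2) + Q(1)*w) = -70*97 + ((2 + 2) + (4 + 1**2)*(5/3)) = -6790 + (4 + (4 + 1)*(5/3)) = -6790 + (4 + 5*(5/3)) = -6790 + (4 + 25/3) = -6790 + 37/3 = -20333/3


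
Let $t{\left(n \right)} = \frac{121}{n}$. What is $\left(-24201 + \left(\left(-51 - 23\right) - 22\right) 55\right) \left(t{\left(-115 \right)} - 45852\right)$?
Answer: $\frac{155456290581}{115} \approx 1.3518 \cdot 10^{9}$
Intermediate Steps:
$\left(-24201 + \left(\left(-51 - 23\right) - 22\right) 55\right) \left(t{\left(-115 \right)} - 45852\right) = \left(-24201 + \left(\left(-51 - 23\right) - 22\right) 55\right) \left(\frac{121}{-115} - 45852\right) = \left(-24201 + \left(\left(-51 - 23\right) - 22\right) 55\right) \left(121 \left(- \frac{1}{115}\right) - 45852\right) = \left(-24201 + \left(-74 - 22\right) 55\right) \left(- \frac{121}{115} - 45852\right) = \left(-24201 - 5280\right) \left(- \frac{5273101}{115}\right) = \left(-29481\right) \left(- \frac{5273101}{115}\right) = \frac{155456290581}{115}$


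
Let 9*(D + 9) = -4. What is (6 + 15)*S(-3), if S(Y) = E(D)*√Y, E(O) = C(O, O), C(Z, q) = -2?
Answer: -42*I*√3 ≈ -72.746*I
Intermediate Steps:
D = -85/9 (D = -9 + (⅑)*(-4) = -9 - 4/9 = -85/9 ≈ -9.4444)
E(O) = -2
S(Y) = -2*√Y
(6 + 15)*S(-3) = (6 + 15)*(-2*I*√3) = 21*(-2*I*√3) = -42*I*√3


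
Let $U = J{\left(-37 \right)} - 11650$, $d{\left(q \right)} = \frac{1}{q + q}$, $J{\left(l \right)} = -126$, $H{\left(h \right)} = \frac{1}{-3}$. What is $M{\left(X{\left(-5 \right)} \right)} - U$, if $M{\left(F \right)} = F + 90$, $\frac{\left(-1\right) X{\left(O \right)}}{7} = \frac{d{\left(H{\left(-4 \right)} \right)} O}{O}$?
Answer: $\frac{23753}{2} \approx 11877.0$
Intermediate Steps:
$H{\left(h \right)} = - \frac{1}{3}$
$d{\left(q \right)} = \frac{1}{2 q}$
$U = -11776$ ($U = -126 - 11650 = -11776$)
$X{\left(O \right)} = \frac{21}{2}$ ($X{\left(O \right)} = - 7 \frac{\frac{1}{2 \left(- \frac{1}{3}\right)} O}{O} = - 7 \frac{\frac{1}{2} \left(-3\right) O}{O} = - 7 \frac{\left(- \frac{3}{2}\right) O}{O} = \left(-7\right) \left(- \frac{3}{2}\right) = \frac{21}{2}$)
$M{\left(F \right)} = 90 + F$
$M{\left(X{\left(-5 \right)} \right)} - U = \left(90 + \frac{21}{2}\right) - -11776 = \frac{201}{2} + 11776 = \frac{23753}{2}$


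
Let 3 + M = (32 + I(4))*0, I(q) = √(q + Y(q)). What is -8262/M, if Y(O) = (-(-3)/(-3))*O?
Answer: 2754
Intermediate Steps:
Y(O) = -O (Y(O) = (-(-3)*(-1)/3)*O = (-1*1)*O = -O)
I(q) = 0 (I(q) = √(q - q) = √0 = 0)
M = -3 (M = -3 + (32 + 0)*0 = -3 + 32*0 = -3 + 0 = -3)
-8262/M = -8262/(-3) = -8262*(-⅓) = 2754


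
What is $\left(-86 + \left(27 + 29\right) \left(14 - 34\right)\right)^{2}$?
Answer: $1454436$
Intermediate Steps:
$\left(-86 + \left(27 + 29\right) \left(14 - 34\right)\right)^{2} = \left(-86 + 56 \left(-20\right)\right)^{2} = \left(-86 - 1120\right)^{2} = \left(-1206\right)^{2} = 1454436$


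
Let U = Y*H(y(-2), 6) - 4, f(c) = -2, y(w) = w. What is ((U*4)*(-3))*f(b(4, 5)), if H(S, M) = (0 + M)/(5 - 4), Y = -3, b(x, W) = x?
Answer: -528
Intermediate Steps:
H(S, M) = M (H(S, M) = M/1 = M*1 = M)
U = -22 (U = -3*6 - 4 = -18 - 4 = -22)
((U*4)*(-3))*f(b(4, 5)) = (-22*4*(-3))*(-2) = -88*(-3)*(-2) = 264*(-2) = -528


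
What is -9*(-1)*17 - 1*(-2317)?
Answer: 2470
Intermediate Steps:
-9*(-1)*17 - 1*(-2317) = 9*17 + 2317 = 153 + 2317 = 2470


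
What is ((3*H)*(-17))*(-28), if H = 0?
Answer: 0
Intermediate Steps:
((3*H)*(-17))*(-28) = ((3*0)*(-17))*(-28) = (0*(-17))*(-28) = 0*(-28) = 0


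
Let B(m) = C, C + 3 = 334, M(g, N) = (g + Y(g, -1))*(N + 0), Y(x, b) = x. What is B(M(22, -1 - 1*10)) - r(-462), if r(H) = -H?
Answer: -131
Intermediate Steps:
M(g, N) = 2*N*g (M(g, N) = (g + g)*(N + 0) = (2*g)*N = 2*N*g)
C = 331 (C = -3 + 334 = 331)
B(m) = 331
B(M(22, -1 - 1*10)) - r(-462) = 331 - (-1)*(-462) = 331 - 1*462 = 331 - 462 = -131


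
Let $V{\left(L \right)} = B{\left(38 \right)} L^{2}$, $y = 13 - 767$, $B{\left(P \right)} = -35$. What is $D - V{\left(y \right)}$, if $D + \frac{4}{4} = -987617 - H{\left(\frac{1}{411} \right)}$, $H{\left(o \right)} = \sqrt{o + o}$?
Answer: $18910442 - \frac{\sqrt{822}}{411} \approx 1.891 \cdot 10^{7}$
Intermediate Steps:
$H{\left(o \right)} = \sqrt{2} \sqrt{o}$ ($H{\left(o \right)} = \sqrt{2 o} = \sqrt{2} \sqrt{o}$)
$y = -754$
$V{\left(L \right)} = - 35 L^{2}$
$D = -987618 - \frac{\sqrt{822}}{411}$ ($D = -1 - \left(987617 + \sqrt{2} \sqrt{\frac{1}{411}}\right) = -1 - \left(987617 + \frac{\sqrt{2}}{\sqrt{411}}\right) = -1 - \left(987617 + \sqrt{2} \frac{\sqrt{411}}{411}\right) = -1 - \left(987617 + \frac{\sqrt{822}}{411}\right) = -987618 - \frac{\sqrt{822}}{411} \approx -9.8762 \cdot 10^{5}$)
$D - V{\left(y \right)} = \left(-987618 - \frac{\sqrt{822}}{411}\right) - - 35 \left(-754\right)^{2} = \left(-987618 - \frac{\sqrt{822}}{411}\right) - \left(-35\right) 568516 = \left(-987618 - \frac{\sqrt{822}}{411}\right) - -19898060 = \left(-987618 - \frac{\sqrt{822}}{411}\right) + 19898060 = 18910442 - \frac{\sqrt{822}}{411}$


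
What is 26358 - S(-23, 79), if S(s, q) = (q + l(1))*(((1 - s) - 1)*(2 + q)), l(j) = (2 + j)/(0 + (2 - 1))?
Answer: -126408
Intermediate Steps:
l(j) = 2 + j (l(j) = (2 + j)/(0 + 1) = (2 + j)/1 = (2 + j)*1 = 2 + j)
S(s, q) = -s*(2 + q)*(3 + q) (S(s, q) = (q + (2 + 1))*(((1 - s) - 1)*(2 + q)) = (q + 3)*((-s)*(2 + q)) = (3 + q)*(-s*(2 + q)) = -s*(2 + q)*(3 + q))
26358 - S(-23, 79) = 26358 - (-1)*(-23)*(6 + 79**2 + 5*79) = 26358 - (-1)*(-23)*(6 + 6241 + 395) = 26358 - (-1)*(-23)*6642 = 26358 - 1*152766 = 26358 - 152766 = -126408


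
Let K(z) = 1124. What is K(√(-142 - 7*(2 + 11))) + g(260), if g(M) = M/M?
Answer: 1125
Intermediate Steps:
g(M) = 1
K(√(-142 - 7*(2 + 11))) + g(260) = 1124 + 1 = 1125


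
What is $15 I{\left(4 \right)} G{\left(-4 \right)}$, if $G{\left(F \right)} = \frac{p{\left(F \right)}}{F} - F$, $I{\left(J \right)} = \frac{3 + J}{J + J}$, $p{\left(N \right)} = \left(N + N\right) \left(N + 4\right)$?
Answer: $\frac{105}{2} \approx 52.5$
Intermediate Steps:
$p{\left(N \right)} = 2 N \left(4 + N\right)$
$I{\left(J \right)} = \frac{3 + J}{2 J}$
$G{\left(F \right)} = 8 + F$ ($G{\left(F \right)} = \frac{2 F \left(4 + F\right)}{F} - F = \left(8 + 2 F\right) - F = 8 + F$)
$15 I{\left(4 \right)} G{\left(-4 \right)} = 15 \frac{3 + 4}{2 \cdot 4} \left(8 - 4\right) = 15 \cdot \frac{1}{2} \cdot \frac{1}{4} \cdot 7 \cdot 4 = 15 \cdot \frac{7}{8} \cdot 4 = \frac{105}{8} \cdot 4 = \frac{105}{2}$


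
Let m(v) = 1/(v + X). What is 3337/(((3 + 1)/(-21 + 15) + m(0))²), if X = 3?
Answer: 30033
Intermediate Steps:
m(v) = 1/(3 + v) (m(v) = 1/(v + 3) = 1/(3 + v))
3337/(((3 + 1)/(-21 + 15) + m(0))²) = 3337/(((3 + 1)/(-21 + 15) + 1/(3 + 0))²) = 3337/((4/(-6) + 1/3)²) = 3337/((4*(-⅙) + ⅓)²) = 3337/((-⅔ + ⅓)²) = 3337/((-⅓)²) = 3337/(⅑) = 3337*9 = 30033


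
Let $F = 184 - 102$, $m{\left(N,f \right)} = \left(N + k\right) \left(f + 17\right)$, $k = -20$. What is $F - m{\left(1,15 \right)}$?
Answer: $690$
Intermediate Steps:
$m{\left(N,f \right)} = \left(-20 + N\right) \left(17 + f\right)$ ($m{\left(N,f \right)} = \left(N - 20\right) \left(f + 17\right) = \left(-20 + N\right) \left(17 + f\right)$)
$F = 82$ ($F = 184 - 102 = 82$)
$F - m{\left(1,15 \right)} = 82 - \left(-340 - 300 + 17 \cdot 1 + 1 \cdot 15\right) = 82 - \left(-340 - 300 + 17 + 15\right) = 82 - -608 = 82 + 608 = 690$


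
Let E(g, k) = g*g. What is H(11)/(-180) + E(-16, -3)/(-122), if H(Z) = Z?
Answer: -23711/10980 ≈ -2.1595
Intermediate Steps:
E(g, k) = g**2
H(11)/(-180) + E(-16, -3)/(-122) = 11/(-180) + (-16)**2/(-122) = 11*(-1/180) + 256*(-1/122) = -11/180 - 128/61 = -23711/10980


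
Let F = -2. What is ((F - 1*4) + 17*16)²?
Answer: 70756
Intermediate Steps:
((F - 1*4) + 17*16)² = ((-2 - 1*4) + 17*16)² = ((-2 - 4) + 272)² = (-6 + 272)² = 266² = 70756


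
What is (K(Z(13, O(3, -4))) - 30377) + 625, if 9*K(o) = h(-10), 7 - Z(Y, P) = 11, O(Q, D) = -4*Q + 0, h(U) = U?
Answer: -267778/9 ≈ -29753.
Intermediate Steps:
O(Q, D) = -4*Q
Z(Y, P) = -4 (Z(Y, P) = 7 - 1*11 = 7 - 11 = -4)
K(o) = -10/9 (K(o) = (⅑)*(-10) = -10/9)
(K(Z(13, O(3, -4))) - 30377) + 625 = (-10/9 - 30377) + 625 = -273403/9 + 625 = -267778/9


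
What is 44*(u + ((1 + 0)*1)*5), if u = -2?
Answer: 132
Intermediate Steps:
44*(u + ((1 + 0)*1)*5) = 44*(-2 + ((1 + 0)*1)*5) = 44*(-2 + (1*1)*5) = 44*(-2 + 1*5) = 44*(-2 + 5) = 44*3 = 132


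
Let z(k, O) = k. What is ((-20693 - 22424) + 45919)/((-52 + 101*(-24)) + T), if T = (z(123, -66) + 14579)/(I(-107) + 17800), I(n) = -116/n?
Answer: -889502372/785750617 ≈ -1.1320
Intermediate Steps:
T = 786557/952358 (T = (123 + 14579)/(-116/(-107) + 17800) = 14702/(-116*(-1/107) + 17800) = 14702/(116/107 + 17800) = 14702/(1904716/107) = 14702*(107/1904716) = 786557/952358 ≈ 0.82590)
((-20693 - 22424) + 45919)/((-52 + 101*(-24)) + T) = ((-20693 - 22424) + 45919)/((-52 + 101*(-24)) + 786557/952358) = (-43117 + 45919)/((-52 - 2424) + 786557/952358) = 2802/(-2476 + 786557/952358) = 2802/(-2357251851/952358) = 2802*(-952358/2357251851) = -889502372/785750617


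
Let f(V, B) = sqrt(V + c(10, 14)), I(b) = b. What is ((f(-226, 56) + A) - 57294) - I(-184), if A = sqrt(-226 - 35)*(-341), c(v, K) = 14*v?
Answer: -57110 + I*sqrt(86) - 1023*I*sqrt(29) ≈ -57110.0 - 5499.8*I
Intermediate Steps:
f(V, B) = sqrt(140 + V) (f(V, B) = sqrt(V + 14*10) = sqrt(V + 140) = sqrt(140 + V))
A = -1023*I*sqrt(29) (A = sqrt(-261)*(-341) = (3*I*sqrt(29))*(-341) = -1023*I*sqrt(29) ≈ -5509.0*I)
((f(-226, 56) + A) - 57294) - I(-184) = ((sqrt(140 - 226) - 1023*I*sqrt(29)) - 57294) - 1*(-184) = ((sqrt(-86) - 1023*I*sqrt(29)) - 57294) + 184 = ((I*sqrt(86) - 1023*I*sqrt(29)) - 57294) + 184 = (-57294 + I*sqrt(86) - 1023*I*sqrt(29)) + 184 = -57110 + I*sqrt(86) - 1023*I*sqrt(29)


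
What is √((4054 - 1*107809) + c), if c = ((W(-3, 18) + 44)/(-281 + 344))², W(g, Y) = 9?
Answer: I*√411800786/63 ≈ 322.11*I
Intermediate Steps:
c = 2809/3969 (c = ((9 + 44)/(-281 + 344))² = (53/63)² = 2809/3969 ≈ 0.70774)
√((4054 - 1*107809) + c) = √((4054 - 1*107809) + 2809/3969) = √((4054 - 107809) + 2809/3969) = √(-103755 + 2809/3969) = √(-411800786/3969) = I*√411800786/63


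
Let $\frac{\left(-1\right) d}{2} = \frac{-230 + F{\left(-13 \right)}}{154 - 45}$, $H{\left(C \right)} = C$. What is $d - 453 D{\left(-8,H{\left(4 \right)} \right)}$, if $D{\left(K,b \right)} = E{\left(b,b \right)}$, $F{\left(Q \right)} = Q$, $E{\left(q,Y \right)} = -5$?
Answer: $\frac{247371}{109} \approx 2269.5$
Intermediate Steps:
$d = \frac{486}{109}$ ($d = - 2 \frac{-230 - 13}{154 - 45} = - 2 \left(- \frac{243}{109}\right) = - 2 \left(\left(-243\right) \frac{1}{109}\right) = \left(-2\right) \left(- \frac{243}{109}\right) = \frac{486}{109} \approx 4.4587$)
$D{\left(K,b \right)} = -5$
$d - 453 D{\left(-8,H{\left(4 \right)} \right)} = \frac{486}{109} - -2265 = \frac{486}{109} + 2265 = \frac{247371}{109}$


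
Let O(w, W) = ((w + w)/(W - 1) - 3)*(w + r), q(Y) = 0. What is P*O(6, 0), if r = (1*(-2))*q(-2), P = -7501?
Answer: 675090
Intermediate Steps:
r = 0 (r = (1*(-2))*0 = -2*0 = 0)
O(w, W) = w*(-3 + 2*w/(-1 + W)) (O(w, W) = ((w + w)/(W - 1) - 3)*(w + 0) = ((2*w)/(-1 + W) - 3)*w = (2*w/(-1 + W) - 3)*w = (-3 + 2*w/(-1 + W))*w = w*(-3 + 2*w/(-1 + W)))
P*O(6, 0) = -45006*(3 - 3*0 + 2*6)/(-1 + 0) = -45006*(3 + 0 + 12)/(-1) = -45006*(-1)*15 = -7501*(-90) = 675090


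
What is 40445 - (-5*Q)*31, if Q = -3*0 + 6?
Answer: 41375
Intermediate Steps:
Q = 6 (Q = 0 + 6 = 6)
40445 - (-5*Q)*31 = 40445 - (-5*6)*31 = 40445 - (-30)*31 = 40445 - 1*(-930) = 40445 + 930 = 41375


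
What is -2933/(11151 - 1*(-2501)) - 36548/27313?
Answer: -579062325/372877076 ≈ -1.5530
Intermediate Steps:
-2933/(11151 - 1*(-2501)) - 36548/27313 = -2933/(11151 + 2501) - 36548*1/27313 = -2933/13652 - 36548/27313 = -579062325/372877076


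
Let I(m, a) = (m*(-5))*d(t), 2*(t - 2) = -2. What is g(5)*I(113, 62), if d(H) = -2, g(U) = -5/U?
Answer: -1130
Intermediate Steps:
t = 1 (t = 2 + (½)*(-2) = 2 - 1 = 1)
I(m, a) = 10*m (I(m, a) = (m*(-5))*(-2) = -5*m*(-2) = 10*m)
g(5)*I(113, 62) = (-5/5)*(10*113) = -5*⅕*1130 = -1*1130 = -1130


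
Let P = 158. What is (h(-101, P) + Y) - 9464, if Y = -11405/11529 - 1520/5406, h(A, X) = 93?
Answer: -97355667944/10387629 ≈ -9372.3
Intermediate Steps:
Y = -13196585/10387629 (Y = -11405*1/11529 - 1520*1/5406 = -11405/11529 - 760/2703 = -13196585/10387629 ≈ -1.2704)
(h(-101, P) + Y) - 9464 = (93 - 13196585/10387629) - 9464 = 952852912/10387629 - 9464 = -97355667944/10387629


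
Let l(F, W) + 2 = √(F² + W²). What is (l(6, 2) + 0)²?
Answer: 44 - 8*√10 ≈ 18.702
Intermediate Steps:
l(F, W) = -2 + √(F² + W²)
(l(6, 2) + 0)² = ((-2 + √(6² + 2²)) + 0)² = ((-2 + √(36 + 4)) + 0)² = ((-2 + √40) + 0)² = ((-2 + 2*√10) + 0)² = (-2 + 2*√10)²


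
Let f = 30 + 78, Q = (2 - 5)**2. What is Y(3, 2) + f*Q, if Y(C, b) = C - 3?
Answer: 972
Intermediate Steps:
Y(C, b) = -3 + C
Q = 9 (Q = (-3)**2 = 9)
f = 108
Y(3, 2) + f*Q = (-3 + 3) + 108*9 = 0 + 972 = 972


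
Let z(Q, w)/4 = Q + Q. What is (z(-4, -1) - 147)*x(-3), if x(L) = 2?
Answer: -358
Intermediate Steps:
z(Q, w) = 8*Q (z(Q, w) = 4*(Q + Q) = 4*(2*Q) = 8*Q)
(z(-4, -1) - 147)*x(-3) = (8*(-4) - 147)*2 = (-32 - 147)*2 = -179*2 = -358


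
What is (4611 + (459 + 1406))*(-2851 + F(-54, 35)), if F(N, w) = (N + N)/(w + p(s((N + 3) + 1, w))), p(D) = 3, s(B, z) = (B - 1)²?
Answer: -351148148/19 ≈ -1.8481e+7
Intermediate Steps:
s(B, z) = (-1 + B)²
F(N, w) = 2*N/(3 + w) (F(N, w) = (N + N)/(w + 3) = (2*N)/(3 + w) = 2*N/(3 + w))
(4611 + (459 + 1406))*(-2851 + F(-54, 35)) = (4611 + (459 + 1406))*(-2851 + 2*(-54)/(3 + 35)) = (4611 + 1865)*(-2851 + 2*(-54)/38) = 6476*(-2851 + 2*(-54)*(1/38)) = 6476*(-2851 - 54/19) = 6476*(-54223/19) = -351148148/19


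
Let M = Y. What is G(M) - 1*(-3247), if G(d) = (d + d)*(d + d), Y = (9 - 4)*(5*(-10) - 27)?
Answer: 596147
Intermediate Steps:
Y = -385 (Y = 5*(-50 - 27) = 5*(-77) = -385)
M = -385
G(d) = 4*d² (G(d) = (2*d)*(2*d) = 4*d²)
G(M) - 1*(-3247) = 4*(-385)² - 1*(-3247) = 4*148225 + 3247 = 592900 + 3247 = 596147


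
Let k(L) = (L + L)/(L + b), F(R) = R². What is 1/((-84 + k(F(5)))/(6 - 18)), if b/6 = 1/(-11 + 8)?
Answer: 138/941 ≈ 0.14665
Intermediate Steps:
b = -2 (b = 6/(-11 + 8) = 6/(-3) = 6*(-⅓) = -2)
k(L) = 2*L/(-2 + L) (k(L) = (L + L)/(L - 2) = (2*L)/(-2 + L) = 2*L/(-2 + L))
1/((-84 + k(F(5)))/(6 - 18)) = 1/((-84 + 2*5²/(-2 + 5²))/(6 - 18)) = 1/((-84 + 2*25/(-2 + 25))/(-12)) = 1/((-84 + 2*25/23)*(-1/12)) = 1/((-84 + 2*25*(1/23))*(-1/12)) = 1/((-84 + 50/23)*(-1/12)) = 1/(-1882/23*(-1/12)) = 1/(941/138) = 138/941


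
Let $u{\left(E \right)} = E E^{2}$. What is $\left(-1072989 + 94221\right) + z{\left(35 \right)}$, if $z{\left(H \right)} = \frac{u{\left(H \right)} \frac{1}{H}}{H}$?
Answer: $-978733$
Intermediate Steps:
$u{\left(E \right)} = E^{3}$
$z{\left(H \right)} = H$ ($z{\left(H \right)} = \frac{H^{3} \frac{1}{H}}{H} = \frac{H^{2}}{H} = H$)
$\left(-1072989 + 94221\right) + z{\left(35 \right)} = \left(-1072989 + 94221\right) + 35 = -978768 + 35 = -978733$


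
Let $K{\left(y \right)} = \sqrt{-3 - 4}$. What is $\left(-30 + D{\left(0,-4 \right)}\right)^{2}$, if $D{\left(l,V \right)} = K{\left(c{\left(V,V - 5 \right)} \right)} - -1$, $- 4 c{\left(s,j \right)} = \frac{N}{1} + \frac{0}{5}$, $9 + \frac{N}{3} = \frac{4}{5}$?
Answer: $\left(29 - i \sqrt{7}\right)^{2} \approx 834.0 - 153.45 i$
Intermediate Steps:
$N = - \frac{123}{5}$ ($N = -27 + 3 \cdot \frac{4}{5} = -27 + \frac{12}{5} = - \frac{123}{5} \approx -24.6$)
$c{\left(s,j \right)} = \frac{123}{20}$ ($c{\left(s,j \right)} = - \frac{- \frac{123}{5 \cdot 1} + \frac{0}{5}}{4} = - \frac{\left(- \frac{123}{5}\right) 1 + 0 \cdot \frac{1}{5}}{4} = - \frac{- \frac{123}{5} + 0}{4} = \left(- \frac{1}{4}\right) \left(- \frac{123}{5}\right) = \frac{123}{20}$)
$K{\left(y \right)} = i \sqrt{7}$ ($K{\left(y \right)} = \sqrt{-7} = i \sqrt{7}$)
$D{\left(l,V \right)} = 1 + i \sqrt{7}$ ($D{\left(l,V \right)} = i \sqrt{7} - -1 = i \sqrt{7} + 1 = 1 + i \sqrt{7}$)
$\left(-30 + D{\left(0,-4 \right)}\right)^{2} = \left(-30 + \left(1 + i \sqrt{7}\right)\right)^{2} = \left(-29 + i \sqrt{7}\right)^{2}$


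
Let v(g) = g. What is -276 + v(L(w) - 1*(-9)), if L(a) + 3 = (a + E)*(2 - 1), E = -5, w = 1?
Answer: -274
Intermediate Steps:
L(a) = -8 + a (L(a) = -3 + (a - 5)*(2 - 1) = -3 + (-5 + a)*1 = -3 + (-5 + a) = -8 + a)
-276 + v(L(w) - 1*(-9)) = -276 + ((-8 + 1) - 1*(-9)) = -276 + (-7 + 9) = -276 + 2 = -274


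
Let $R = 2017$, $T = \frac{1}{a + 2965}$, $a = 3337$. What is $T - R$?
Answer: $- \frac{12711133}{6302} \approx -2017.0$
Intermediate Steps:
$T = \frac{1}{6302}$ ($T = \frac{1}{3337 + 2965} = \frac{1}{6302} \approx 0.00015868$)
$T - R = \frac{1}{6302} - 2017 = - \frac{12711133}{6302}$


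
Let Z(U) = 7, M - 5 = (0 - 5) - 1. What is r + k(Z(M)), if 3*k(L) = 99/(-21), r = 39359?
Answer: 275502/7 ≈ 39357.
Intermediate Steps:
M = -1 (M = 5 + ((0 - 5) - 1) = 5 + (-5 - 1) = 5 - 6 = -1)
k(L) = -11/7 (k(L) = (99/(-21))/3 = (99*(-1/21))/3 = (⅓)*(-33/7) = -11/7)
r + k(Z(M)) = 39359 - 11/7 = 275502/7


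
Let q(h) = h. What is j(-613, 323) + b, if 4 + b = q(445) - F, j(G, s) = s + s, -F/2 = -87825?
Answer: -174563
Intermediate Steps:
F = 175650 (F = -2*(-87825) = 175650)
j(G, s) = 2*s
b = -175209 (b = -4 + (445 - 1*175650) = -4 + (445 - 175650) = -4 - 175205 = -175209)
j(-613, 323) + b = 2*323 - 175209 = 646 - 175209 = -174563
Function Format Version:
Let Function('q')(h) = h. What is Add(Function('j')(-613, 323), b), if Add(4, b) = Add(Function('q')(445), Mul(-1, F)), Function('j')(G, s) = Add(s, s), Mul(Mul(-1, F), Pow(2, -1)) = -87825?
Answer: -174563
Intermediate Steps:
F = 175650 (F = Mul(-2, -87825) = 175650)
Function('j')(G, s) = Mul(2, s)
b = -175209 (b = Add(-4, Add(445, Mul(-1, 175650))) = Add(-4, Add(445, -175650)) = Add(-4, -175205) = -175209)
Add(Function('j')(-613, 323), b) = Add(Mul(2, 323), -175209) = Add(646, -175209) = -174563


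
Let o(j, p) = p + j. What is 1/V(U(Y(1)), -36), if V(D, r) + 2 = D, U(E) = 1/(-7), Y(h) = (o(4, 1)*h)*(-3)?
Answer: -7/15 ≈ -0.46667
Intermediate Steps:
o(j, p) = j + p
Y(h) = -15*h (Y(h) = ((4 + 1)*h)*(-3) = (5*h)*(-3) = -15*h)
U(E) = -⅐
V(D, r) = -2 + D
1/V(U(Y(1)), -36) = 1/(-2 - ⅐) = 1/(-15/7) = -7/15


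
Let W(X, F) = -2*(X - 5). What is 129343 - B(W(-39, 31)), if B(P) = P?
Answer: 129255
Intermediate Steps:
W(X, F) = 10 - 2*X (W(X, F) = -2*(-5 + X) = 10 - 2*X)
129343 - B(W(-39, 31)) = 129343 - (10 - 2*(-39)) = 129343 - (10 + 78) = 129343 - 1*88 = 129343 - 88 = 129255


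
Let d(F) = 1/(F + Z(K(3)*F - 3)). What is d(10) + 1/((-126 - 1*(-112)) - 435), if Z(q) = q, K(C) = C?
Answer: 412/16613 ≈ 0.024800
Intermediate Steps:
d(F) = 1/(-3 + 4*F) (d(F) = 1/(F + (3*F - 3)) = 1/(F + (-3 + 3*F)) = 1/(-3 + 4*F))
d(10) + 1/((-126 - 1*(-112)) - 435) = 1/(-3 + 4*10) + 1/((-126 - 1*(-112)) - 435) = 1/(-3 + 40) + 1/((-126 + 112) - 435) = 1/37 + 1/(-14 - 435) = 1/37 + 1/(-449) = 1/37 - 1/449 = 412/16613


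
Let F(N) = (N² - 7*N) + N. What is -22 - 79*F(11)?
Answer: -4367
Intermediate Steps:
F(N) = N² - 6*N
-22 - 79*F(11) = -22 - 869*(-6 + 11) = -22 - 869*5 = -22 - 79*55 = -22 - 4345 = -4367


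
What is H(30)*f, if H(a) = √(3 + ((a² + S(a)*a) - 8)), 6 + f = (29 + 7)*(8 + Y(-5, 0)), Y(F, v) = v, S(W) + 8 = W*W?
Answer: 282*√27655 ≈ 46896.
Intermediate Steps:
S(W) = -8 + W² (S(W) = -8 + W*W = -8 + W²)
f = 282 (f = -6 + (29 + 7)*(8 + 0) = -6 + 36*8 = -6 + 288 = 282)
H(a) = √(-5 + a² + a*(-8 + a²)) (H(a) = √(3 + ((a² + (-8 + a²)*a) - 8)) = √(3 + ((a² + a*(-8 + a²)) - 8)) = √(3 + (-8 + a² + a*(-8 + a²))) = √(-5 + a² + a*(-8 + a²)))
H(30)*f = √(-5 + 30² + 30*(-8 + 30²))*282 = √(-5 + 900 + 30*(-8 + 900))*282 = √(-5 + 900 + 30*892)*282 = √(-5 + 900 + 26760)*282 = √27655*282 = 282*√27655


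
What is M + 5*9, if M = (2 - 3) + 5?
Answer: 49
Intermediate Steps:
M = 4 (M = -1 + 5 = 4)
M + 5*9 = 4 + 5*9 = 4 + 45 = 49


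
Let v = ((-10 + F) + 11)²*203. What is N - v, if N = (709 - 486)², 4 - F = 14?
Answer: 33286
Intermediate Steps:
F = -10 (F = 4 - 1*14 = 4 - 14 = -10)
N = 49729 (N = 223² = 49729)
v = 16443 (v = ((-10 - 10) + 11)²*203 = (-20 + 11)²*203 = (-9)²*203 = 81*203 = 16443)
N - v = 49729 - 1*16443 = 49729 - 16443 = 33286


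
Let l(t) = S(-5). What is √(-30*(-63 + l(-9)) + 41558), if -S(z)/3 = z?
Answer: √42998 ≈ 207.36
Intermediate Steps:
S(z) = -3*z
l(t) = 15 (l(t) = -3*(-5) = 15)
√(-30*(-63 + l(-9)) + 41558) = √(-30*(-63 + 15) + 41558) = √(-30*(-48) + 41558) = √(1440 + 41558) = √42998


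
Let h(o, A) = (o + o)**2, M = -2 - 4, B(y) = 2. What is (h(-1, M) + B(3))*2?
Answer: 12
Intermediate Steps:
M = -6
h(o, A) = 4*o**2 (h(o, A) = (2*o)**2 = 4*o**2)
(h(-1, M) + B(3))*2 = (4*(-1)**2 + 2)*2 = (4*1 + 2)*2 = (4 + 2)*2 = 6*2 = 12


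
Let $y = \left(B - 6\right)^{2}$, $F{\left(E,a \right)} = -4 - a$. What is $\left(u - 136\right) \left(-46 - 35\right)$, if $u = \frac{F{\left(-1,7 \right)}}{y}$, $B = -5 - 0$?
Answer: $\frac{121257}{11} \approx 11023.0$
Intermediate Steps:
$B = -5$ ($B = -5 + 0 = -5$)
$y = 121$ ($y = \left(-5 - 6\right)^{2} = \left(-11\right)^{2} = 121$)
$u = - \frac{1}{11}$ ($u = \frac{-4 - 7}{121} = \left(-4 - 7\right) \frac{1}{121} = \left(-11\right) \frac{1}{121} = - \frac{1}{11} \approx -0.090909$)
$\left(u - 136\right) \left(-46 - 35\right) = \left(- \frac{1}{11} - 136\right) \left(-46 - 35\right) = - \frac{1497 \left(-46 - 35\right)}{11} = \left(- \frac{1497}{11}\right) \left(-81\right) = \frac{121257}{11}$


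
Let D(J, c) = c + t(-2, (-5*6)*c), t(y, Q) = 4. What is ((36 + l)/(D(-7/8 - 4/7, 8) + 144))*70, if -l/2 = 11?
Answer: 245/39 ≈ 6.2821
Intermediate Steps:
l = -22 (l = -2*11 = -22)
D(J, c) = 4 + c (D(J, c) = c + 4 = 4 + c)
((36 + l)/(D(-7/8 - 4/7, 8) + 144))*70 = ((36 - 22)/((4 + 8) + 144))*70 = (14/(12 + 144))*70 = (14/156)*70 = (14*(1/156))*70 = (7/78)*70 = 245/39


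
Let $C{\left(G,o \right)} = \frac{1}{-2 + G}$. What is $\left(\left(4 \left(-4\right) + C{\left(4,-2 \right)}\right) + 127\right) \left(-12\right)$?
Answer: $-1338$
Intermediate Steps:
$\left(\left(4 \left(-4\right) + C{\left(4,-2 \right)}\right) + 127\right) \left(-12\right) = \left(\left(4 \left(-4\right) + \frac{1}{-2 + 4}\right) + 127\right) \left(-12\right) = \left(\left(-16 + \frac{1}{2}\right) + 127\right) \left(-12\right) = \left(- \frac{31}{2} + 127\right) \left(-12\right) = \frac{223}{2} \left(-12\right) = -1338$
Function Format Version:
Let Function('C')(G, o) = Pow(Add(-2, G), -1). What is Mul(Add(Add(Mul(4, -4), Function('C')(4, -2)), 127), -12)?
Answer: -1338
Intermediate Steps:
Mul(Add(Add(Mul(4, -4), Function('C')(4, -2)), 127), -12) = Mul(Add(Add(Mul(4, -4), Pow(Add(-2, 4), -1)), 127), -12) = Mul(Add(Add(-16, Pow(2, -1)), 127), -12) = Mul(Add(Add(-16, Rational(1, 2)), 127), -12) = Mul(Add(Rational(-31, 2), 127), -12) = Mul(Rational(223, 2), -12) = -1338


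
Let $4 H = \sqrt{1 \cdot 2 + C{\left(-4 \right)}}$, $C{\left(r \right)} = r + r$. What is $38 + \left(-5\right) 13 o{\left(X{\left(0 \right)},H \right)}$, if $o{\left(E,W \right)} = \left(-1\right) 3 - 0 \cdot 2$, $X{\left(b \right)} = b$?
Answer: $233$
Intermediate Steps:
$C{\left(r \right)} = 2 r$
$H = \frac{i \sqrt{6}}{4}$ ($H = \frac{\sqrt{1 \cdot 2 + 2 \left(-4\right)}}{4} = \frac{\sqrt{2 - 8}}{4} = \frac{\sqrt{-6}}{4} = \frac{i \sqrt{6}}{4} \approx 0.61237 i$)
$o{\left(E,W \right)} = -3$ ($o{\left(E,W \right)} = -3 - 0 = -3 + 0 = -3$)
$38 + \left(-5\right) 13 o{\left(X{\left(0 \right)},H \right)} = 38 + \left(-5\right) 13 \left(-3\right) = 38 - -195 = 38 + 195 = 233$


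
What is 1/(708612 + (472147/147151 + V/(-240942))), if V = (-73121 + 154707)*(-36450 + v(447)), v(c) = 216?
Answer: 5909142707/4259809373813717 ≈ 1.3872e-6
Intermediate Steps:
V = -2956187124 (V = (-73121 + 154707)*(-36450 + 216) = 81586*(-36234) = -2956187124)
1/(708612 + (472147/147151 + V/(-240942))) = 1/(708612 + (472147/147151 - 2956187124/(-240942))) = 1/(708612 + (472147*(1/147151) - 2956187124*(-1/240942))) = 1/(708612 + (472147/147151 + 492697854/40157)) = 1/(708612 + 72519941921033/5909142707) = 1/(4259809373813717/5909142707) = 5909142707/4259809373813717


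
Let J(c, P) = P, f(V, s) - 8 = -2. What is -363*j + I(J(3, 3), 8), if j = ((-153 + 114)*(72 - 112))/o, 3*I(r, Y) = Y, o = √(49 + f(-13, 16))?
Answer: 8/3 - 10296*√55 ≈ -76355.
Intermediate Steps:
f(V, s) = 6 (f(V, s) = 8 - 2 = 6)
o = √55 (o = √(49 + 6) = √55 ≈ 7.4162)
I(r, Y) = Y/3
j = 312*√55/11 (j = ((-153 + 114)*(72 - 112))/(√55) = (-39*(-40))*(√55/55) = 1560*(√55/55) = 312*√55/11 ≈ 210.35)
-363*j + I(J(3, 3), 8) = -10296*√55 + (⅓)*8 = -10296*√55 + 8/3 = 8/3 - 10296*√55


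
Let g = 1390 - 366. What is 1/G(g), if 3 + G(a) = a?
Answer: 1/1021 ≈ 0.00097943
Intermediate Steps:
g = 1024
G(a) = -3 + a
1/G(g) = 1/(-3 + 1024) = 1/1021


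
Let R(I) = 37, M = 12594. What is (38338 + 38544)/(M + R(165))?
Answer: 76882/12631 ≈ 6.0868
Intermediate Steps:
(38338 + 38544)/(M + R(165)) = (38338 + 38544)/(12594 + 37) = 76882/12631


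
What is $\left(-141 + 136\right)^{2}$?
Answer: $25$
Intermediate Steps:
$\left(-141 + 136\right)^{2} = \left(-5\right)^{2} = 25$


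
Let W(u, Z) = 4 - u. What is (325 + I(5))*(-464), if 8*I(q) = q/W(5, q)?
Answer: -150510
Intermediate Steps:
I(q) = -q/8 (I(q) = (q/(4 - 1*5))/8 = (q/(4 - 5))/8 = (q/(-1))/8 = (q*(-1))/8 = (-q)/8 = -q/8)
(325 + I(5))*(-464) = (325 - 1/8*5)*(-464) = (325 - 5/8)*(-464) = (2595/8)*(-464) = -150510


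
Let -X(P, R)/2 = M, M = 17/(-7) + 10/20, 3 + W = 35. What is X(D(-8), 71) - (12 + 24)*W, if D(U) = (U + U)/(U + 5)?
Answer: -8037/7 ≈ -1148.1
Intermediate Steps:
W = 32 (W = -3 + 35 = 32)
M = -27/14 (M = 17*(-1/7) + 10*(1/20) = -17/7 + 1/2 = -27/14 ≈ -1.9286)
D(U) = 2*U/(5 + U) (D(U) = (2*U)/(5 + U) = 2*U/(5 + U))
X(P, R) = 27/7 (X(P, R) = -2*(-27/14) = 27/7)
X(D(-8), 71) - (12 + 24)*W = 27/7 - (12 + 24)*32 = 27/7 - 36*32 = 27/7 - 1*1152 = 27/7 - 1152 = -8037/7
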